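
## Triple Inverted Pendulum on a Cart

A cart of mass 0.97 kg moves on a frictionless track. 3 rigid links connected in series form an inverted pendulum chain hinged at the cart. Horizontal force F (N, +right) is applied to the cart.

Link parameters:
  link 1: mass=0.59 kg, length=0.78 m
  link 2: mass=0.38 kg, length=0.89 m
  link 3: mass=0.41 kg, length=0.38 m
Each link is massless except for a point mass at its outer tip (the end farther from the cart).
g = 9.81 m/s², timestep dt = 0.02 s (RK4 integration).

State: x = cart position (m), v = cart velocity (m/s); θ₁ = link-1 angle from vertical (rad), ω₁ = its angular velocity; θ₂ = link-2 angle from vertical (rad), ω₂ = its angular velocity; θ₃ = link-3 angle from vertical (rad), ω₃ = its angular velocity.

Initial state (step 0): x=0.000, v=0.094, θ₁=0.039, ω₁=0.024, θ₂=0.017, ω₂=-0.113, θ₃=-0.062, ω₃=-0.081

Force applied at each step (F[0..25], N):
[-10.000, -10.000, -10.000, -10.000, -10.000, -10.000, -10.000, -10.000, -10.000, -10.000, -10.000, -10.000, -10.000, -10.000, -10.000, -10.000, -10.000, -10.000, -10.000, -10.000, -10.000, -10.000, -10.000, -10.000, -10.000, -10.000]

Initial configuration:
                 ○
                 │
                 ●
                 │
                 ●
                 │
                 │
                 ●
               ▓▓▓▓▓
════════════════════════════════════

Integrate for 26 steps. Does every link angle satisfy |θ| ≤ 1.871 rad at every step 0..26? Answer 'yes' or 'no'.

Answer: yes

Derivation:
apply F[0]=-10.000 → step 1: x=-0.000, v=-0.123, θ₁=0.042, ω₁=0.320, θ₂=0.015, ω₂=-0.107, θ₃=-0.064, ω₃=-0.161
apply F[1]=-10.000 → step 2: x=-0.005, v=-0.341, θ₁=0.052, ω₁=0.621, θ₂=0.013, ω₂=-0.105, θ₃=-0.068, ω₃=-0.240
apply F[2]=-10.000 → step 3: x=-0.014, v=-0.562, θ₁=0.067, ω₁=0.932, θ₂=0.011, ω₂=-0.110, θ₃=-0.074, ω₃=-0.317
apply F[3]=-10.000 → step 4: x=-0.027, v=-0.785, θ₁=0.089, ω₁=1.255, θ₂=0.008, ω₂=-0.122, θ₃=-0.081, ω₃=-0.391
apply F[4]=-10.000 → step 5: x=-0.045, v=-1.011, θ₁=0.118, ω₁=1.592, θ₂=0.006, ω₂=-0.141, θ₃=-0.090, ω₃=-0.459
apply F[5]=-10.000 → step 6: x=-0.068, v=-1.239, θ₁=0.153, ω₁=1.939, θ₂=0.003, ω₂=-0.166, θ₃=-0.099, ω₃=-0.518
apply F[6]=-10.000 → step 7: x=-0.095, v=-1.464, θ₁=0.195, ω₁=2.290, θ₂=-0.001, ω₂=-0.192, θ₃=-0.110, ω₃=-0.562
apply F[7]=-10.000 → step 8: x=-0.126, v=-1.684, θ₁=0.244, ω₁=2.635, θ₂=-0.005, ω₂=-0.212, θ₃=-0.122, ω₃=-0.589
apply F[8]=-10.000 → step 9: x=-0.162, v=-1.893, θ₁=0.300, ω₁=2.964, θ₂=-0.009, ω₂=-0.217, θ₃=-0.134, ω₃=-0.593
apply F[9]=-10.000 → step 10: x=-0.202, v=-2.087, θ₁=0.363, ω₁=3.266, θ₂=-0.014, ω₂=-0.197, θ₃=-0.145, ω₃=-0.575
apply F[10]=-10.000 → step 11: x=-0.246, v=-2.262, θ₁=0.431, ω₁=3.535, θ₂=-0.017, ω₂=-0.147, θ₃=-0.156, ω₃=-0.537
apply F[11]=-10.000 → step 12: x=-0.292, v=-2.418, θ₁=0.504, ω₁=3.770, θ₂=-0.019, ω₂=-0.061, θ₃=-0.167, ω₃=-0.482
apply F[12]=-10.000 → step 13: x=-0.342, v=-2.552, θ₁=0.581, ω₁=3.972, θ₂=-0.019, ω₂=0.061, θ₃=-0.176, ω₃=-0.415
apply F[13]=-10.000 → step 14: x=-0.394, v=-2.666, θ₁=0.663, ω₁=4.147, θ₂=-0.017, ω₂=0.217, θ₃=-0.183, ω₃=-0.337
apply F[14]=-10.000 → step 15: x=-0.449, v=-2.761, θ₁=0.747, ω₁=4.301, θ₂=-0.010, ω₂=0.407, θ₃=-0.189, ω₃=-0.252
apply F[15]=-10.000 → step 16: x=-0.505, v=-2.838, θ₁=0.835, ω₁=4.439, θ₂=-0.000, ω₂=0.628, θ₃=-0.193, ω₃=-0.161
apply F[16]=-10.000 → step 17: x=-0.562, v=-2.898, θ₁=0.925, ω₁=4.565, θ₂=0.015, ω₂=0.876, θ₃=-0.196, ω₃=-0.064
apply F[17]=-10.000 → step 18: x=-0.620, v=-2.940, θ₁=1.017, ω₁=4.681, θ₂=0.035, ω₂=1.151, θ₃=-0.196, ω₃=0.040
apply F[18]=-10.000 → step 19: x=-0.680, v=-2.966, θ₁=1.112, ω₁=4.791, θ₂=0.061, ω₂=1.450, θ₃=-0.194, ω₃=0.154
apply F[19]=-10.000 → step 20: x=-0.739, v=-2.976, θ₁=1.209, ω₁=4.894, θ₂=0.093, ω₂=1.772, θ₃=-0.190, ω₃=0.281
apply F[20]=-10.000 → step 21: x=-0.798, v=-2.971, θ₁=1.308, ω₁=4.991, θ₂=0.132, ω₂=2.115, θ₃=-0.183, ω₃=0.426
apply F[21]=-10.000 → step 22: x=-0.858, v=-2.951, θ₁=1.408, ω₁=5.081, θ₂=0.178, ω₂=2.478, θ₃=-0.172, ω₃=0.594
apply F[22]=-10.000 → step 23: x=-0.916, v=-2.918, θ₁=1.511, ω₁=5.161, θ₂=0.231, ω₂=2.859, θ₃=-0.159, ω₃=0.795
apply F[23]=-10.000 → step 24: x=-0.974, v=-2.873, θ₁=1.615, ω₁=5.228, θ₂=0.293, ω₂=3.257, θ₃=-0.140, ω₃=1.038
apply F[24]=-10.000 → step 25: x=-1.031, v=-2.817, θ₁=1.720, ω₁=5.277, θ₂=0.362, ω₂=3.667, θ₃=-0.117, ω₃=1.338
apply F[25]=-10.000 → step 26: x=-1.087, v=-2.754, θ₁=1.826, ω₁=5.302, θ₂=0.439, ω₂=4.088, θ₃=-0.086, ω₃=1.709
Max |angle| over trajectory = 1.826 rad; bound = 1.871 → within bound.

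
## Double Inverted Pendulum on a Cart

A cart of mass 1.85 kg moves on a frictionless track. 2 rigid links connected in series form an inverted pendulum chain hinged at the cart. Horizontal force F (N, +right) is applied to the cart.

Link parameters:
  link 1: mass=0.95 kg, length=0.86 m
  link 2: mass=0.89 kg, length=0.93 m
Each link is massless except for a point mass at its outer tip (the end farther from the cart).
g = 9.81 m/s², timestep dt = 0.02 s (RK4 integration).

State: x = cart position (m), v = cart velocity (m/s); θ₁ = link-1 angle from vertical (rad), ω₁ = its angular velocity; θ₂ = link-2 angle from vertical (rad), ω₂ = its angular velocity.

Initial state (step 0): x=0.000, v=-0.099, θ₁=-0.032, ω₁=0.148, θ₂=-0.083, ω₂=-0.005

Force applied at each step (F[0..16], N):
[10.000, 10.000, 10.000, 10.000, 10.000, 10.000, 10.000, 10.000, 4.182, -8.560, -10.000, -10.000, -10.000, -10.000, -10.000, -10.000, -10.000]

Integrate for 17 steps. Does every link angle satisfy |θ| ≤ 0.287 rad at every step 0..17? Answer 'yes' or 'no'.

Answer: yes

Derivation:
apply F[0]=+10.000 → step 1: x=-0.001, v=0.015, θ₁=-0.030, ω₁=0.019, θ₂=-0.083, ω₂=-0.026
apply F[1]=+10.000 → step 2: x=0.001, v=0.129, θ₁=-0.031, ω₁=-0.109, θ₂=-0.084, ω₂=-0.047
apply F[2]=+10.000 → step 3: x=0.004, v=0.243, θ₁=-0.035, ω₁=-0.239, θ₂=-0.085, ω₂=-0.068
apply F[3]=+10.000 → step 4: x=0.010, v=0.358, θ₁=-0.041, ω₁=-0.371, θ₂=-0.087, ω₂=-0.087
apply F[4]=+10.000 → step 5: x=0.019, v=0.475, θ₁=-0.050, ω₁=-0.508, θ₂=-0.089, ω₂=-0.103
apply F[5]=+10.000 → step 6: x=0.029, v=0.593, θ₁=-0.061, ω₁=-0.651, θ₂=-0.091, ω₂=-0.117
apply F[6]=+10.000 → step 7: x=0.042, v=0.713, θ₁=-0.076, ω₁=-0.801, θ₂=-0.093, ω₂=-0.126
apply F[7]=+10.000 → step 8: x=0.058, v=0.836, θ₁=-0.093, ω₁=-0.960, θ₂=-0.096, ω₂=-0.129
apply F[8]=+4.182 → step 9: x=0.075, v=0.898, θ₁=-0.113, ω₁=-1.057, θ₂=-0.098, ω₂=-0.127
apply F[9]=-8.560 → step 10: x=0.092, v=0.829, θ₁=-0.134, ω₁=-1.010, θ₂=-0.101, ω₂=-0.118
apply F[10]=-10.000 → step 11: x=0.108, v=0.747, θ₁=-0.154, ω₁=-0.958, θ₂=-0.103, ω₂=-0.101
apply F[11]=-10.000 → step 12: x=0.122, v=0.670, θ₁=-0.172, ω₁=-0.918, θ₂=-0.105, ω₂=-0.078
apply F[12]=-10.000 → step 13: x=0.135, v=0.596, θ₁=-0.190, ω₁=-0.891, θ₂=-0.106, ω₂=-0.048
apply F[13]=-10.000 → step 14: x=0.146, v=0.526, θ₁=-0.208, ω₁=-0.875, θ₂=-0.107, ω₂=-0.011
apply F[14]=-10.000 → step 15: x=0.156, v=0.459, θ₁=-0.226, ω₁=-0.870, θ₂=-0.107, ω₂=0.033
apply F[15]=-10.000 → step 16: x=0.165, v=0.394, θ₁=-0.243, ω₁=-0.877, θ₂=-0.105, ω₂=0.083
apply F[16]=-10.000 → step 17: x=0.172, v=0.333, θ₁=-0.261, ω₁=-0.894, θ₂=-0.103, ω₂=0.141
Max |angle| over trajectory = 0.261 rad; bound = 0.287 → within bound.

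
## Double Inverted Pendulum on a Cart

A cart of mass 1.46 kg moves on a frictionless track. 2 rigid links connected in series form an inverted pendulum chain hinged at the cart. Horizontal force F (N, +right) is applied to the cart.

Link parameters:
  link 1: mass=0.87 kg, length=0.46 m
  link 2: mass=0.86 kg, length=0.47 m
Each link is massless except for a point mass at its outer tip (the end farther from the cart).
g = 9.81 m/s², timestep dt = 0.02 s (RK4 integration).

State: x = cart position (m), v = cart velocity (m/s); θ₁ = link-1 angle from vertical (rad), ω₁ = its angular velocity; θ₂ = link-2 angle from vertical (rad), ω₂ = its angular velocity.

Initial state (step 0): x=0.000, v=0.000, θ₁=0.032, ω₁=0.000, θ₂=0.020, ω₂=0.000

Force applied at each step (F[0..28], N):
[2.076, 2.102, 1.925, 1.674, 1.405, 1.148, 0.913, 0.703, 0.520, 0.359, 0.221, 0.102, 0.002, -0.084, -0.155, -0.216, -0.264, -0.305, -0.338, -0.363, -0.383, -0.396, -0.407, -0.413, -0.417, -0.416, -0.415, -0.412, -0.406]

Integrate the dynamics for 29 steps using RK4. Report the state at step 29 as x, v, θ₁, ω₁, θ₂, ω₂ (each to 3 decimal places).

apply F[0]=+2.076 → step 1: x=0.000, v=0.021, θ₁=0.032, ω₁=-0.027, θ₂=0.020, ω₂=-0.010
apply F[1]=+2.102 → step 2: x=0.001, v=0.042, θ₁=0.031, ω₁=-0.055, θ₂=0.020, ω₂=-0.020
apply F[2]=+1.925 → step 3: x=0.002, v=0.062, θ₁=0.030, ω₁=-0.080, θ₂=0.019, ω₂=-0.029
apply F[3]=+1.674 → step 4: x=0.003, v=0.078, θ₁=0.028, ω₁=-0.099, θ₂=0.018, ω₂=-0.037
apply F[4]=+1.405 → step 5: x=0.005, v=0.091, θ₁=0.026, ω₁=-0.112, θ₂=0.018, ω₂=-0.044
apply F[5]=+1.148 → step 6: x=0.007, v=0.101, θ₁=0.023, ω₁=-0.120, θ₂=0.017, ω₂=-0.050
apply F[6]=+0.913 → step 7: x=0.009, v=0.108, θ₁=0.021, ω₁=-0.124, θ₂=0.016, ω₂=-0.055
apply F[7]=+0.703 → step 8: x=0.011, v=0.114, θ₁=0.018, ω₁=-0.125, θ₂=0.015, ω₂=-0.059
apply F[8]=+0.520 → step 9: x=0.014, v=0.117, θ₁=0.016, ω₁=-0.123, θ₂=0.013, ω₂=-0.062
apply F[9]=+0.359 → step 10: x=0.016, v=0.118, θ₁=0.014, ω₁=-0.119, θ₂=0.012, ω₂=-0.063
apply F[10]=+0.221 → step 11: x=0.018, v=0.118, θ₁=0.011, ω₁=-0.114, θ₂=0.011, ω₂=-0.064
apply F[11]=+0.102 → step 12: x=0.021, v=0.117, θ₁=0.009, ω₁=-0.107, θ₂=0.009, ω₂=-0.064
apply F[12]=+0.002 → step 13: x=0.023, v=0.116, θ₁=0.007, ω₁=-0.100, θ₂=0.008, ω₂=-0.063
apply F[13]=-0.084 → step 14: x=0.025, v=0.113, θ₁=0.005, ω₁=-0.093, θ₂=0.007, ω₂=-0.062
apply F[14]=-0.155 → step 15: x=0.027, v=0.110, θ₁=0.003, ω₁=-0.085, θ₂=0.006, ω₂=-0.060
apply F[15]=-0.216 → step 16: x=0.030, v=0.106, θ₁=0.002, ω₁=-0.078, θ₂=0.005, ω₂=-0.058
apply F[16]=-0.264 → step 17: x=0.032, v=0.103, θ₁=0.000, ω₁=-0.071, θ₂=0.003, ω₂=-0.055
apply F[17]=-0.305 → step 18: x=0.034, v=0.099, θ₁=-0.001, ω₁=-0.064, θ₂=0.002, ω₂=-0.052
apply F[18]=-0.338 → step 19: x=0.036, v=0.094, θ₁=-0.002, ω₁=-0.057, θ₂=0.001, ω₂=-0.049
apply F[19]=-0.363 → step 20: x=0.037, v=0.090, θ₁=-0.003, ω₁=-0.050, θ₂=0.000, ω₂=-0.046
apply F[20]=-0.383 → step 21: x=0.039, v=0.086, θ₁=-0.004, ω₁=-0.044, θ₂=-0.001, ω₂=-0.043
apply F[21]=-0.396 → step 22: x=0.041, v=0.081, θ₁=-0.005, ω₁=-0.039, θ₂=-0.001, ω₂=-0.040
apply F[22]=-0.407 → step 23: x=0.042, v=0.077, θ₁=-0.006, ω₁=-0.033, θ₂=-0.002, ω₂=-0.037
apply F[23]=-0.413 → step 24: x=0.044, v=0.073, θ₁=-0.007, ω₁=-0.029, θ₂=-0.003, ω₂=-0.033
apply F[24]=-0.417 → step 25: x=0.045, v=0.069, θ₁=-0.007, ω₁=-0.024, θ₂=-0.003, ω₂=-0.030
apply F[25]=-0.416 → step 26: x=0.047, v=0.065, θ₁=-0.008, ω₁=-0.020, θ₂=-0.004, ω₂=-0.027
apply F[26]=-0.415 → step 27: x=0.048, v=0.061, θ₁=-0.008, ω₁=-0.017, θ₂=-0.005, ω₂=-0.024
apply F[27]=-0.412 → step 28: x=0.049, v=0.057, θ₁=-0.008, ω₁=-0.013, θ₂=-0.005, ω₂=-0.022
apply F[28]=-0.406 → step 29: x=0.050, v=0.054, θ₁=-0.008, ω₁=-0.010, θ₂=-0.005, ω₂=-0.019

Answer: x=0.050, v=0.054, θ₁=-0.008, ω₁=-0.010, θ₂=-0.005, ω₂=-0.019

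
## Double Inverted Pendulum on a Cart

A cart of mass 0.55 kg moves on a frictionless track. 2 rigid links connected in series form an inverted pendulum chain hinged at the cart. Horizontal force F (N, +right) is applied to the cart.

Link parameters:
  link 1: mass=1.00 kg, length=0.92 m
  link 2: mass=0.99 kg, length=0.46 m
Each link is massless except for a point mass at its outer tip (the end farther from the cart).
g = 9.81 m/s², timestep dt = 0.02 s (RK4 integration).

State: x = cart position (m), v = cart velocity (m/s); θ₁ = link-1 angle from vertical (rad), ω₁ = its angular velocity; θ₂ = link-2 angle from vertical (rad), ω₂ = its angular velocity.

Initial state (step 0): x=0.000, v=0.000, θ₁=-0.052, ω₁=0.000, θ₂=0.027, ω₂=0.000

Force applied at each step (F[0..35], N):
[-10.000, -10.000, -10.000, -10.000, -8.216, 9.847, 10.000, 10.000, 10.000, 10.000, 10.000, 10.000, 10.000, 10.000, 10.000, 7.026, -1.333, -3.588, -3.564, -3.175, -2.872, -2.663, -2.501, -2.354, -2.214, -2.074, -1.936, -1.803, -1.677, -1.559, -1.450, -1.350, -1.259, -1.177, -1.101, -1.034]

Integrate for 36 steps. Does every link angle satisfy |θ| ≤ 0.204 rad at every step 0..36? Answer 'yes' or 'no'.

Answer: yes

Derivation:
apply F[0]=-10.000 → step 1: x=-0.003, v=-0.325, θ₁=-0.049, ω₁=0.324, θ₂=0.028, ω₂=0.071
apply F[1]=-10.000 → step 2: x=-0.013, v=-0.656, θ₁=-0.039, ω₁=0.658, θ₂=0.030, ω₂=0.136
apply F[2]=-10.000 → step 3: x=-0.030, v=-0.997, θ₁=-0.022, ω₁=1.009, θ₂=0.033, ω₂=0.188
apply F[3]=-10.000 → step 4: x=-0.053, v=-1.354, θ₁=0.002, ω₁=1.386, θ₂=0.037, ω₂=0.223
apply F[4]=-8.216 → step 5: x=-0.083, v=-1.661, θ₁=0.033, ω₁=1.720, θ₂=0.042, ω₂=0.238
apply F[5]=+9.847 → step 6: x=-0.113, v=-1.333, θ₁=0.063, ω₁=1.374, θ₂=0.047, ω₂=0.234
apply F[6]=+10.000 → step 7: x=-0.137, v=-1.022, θ₁=0.088, ω₁=1.059, θ₂=0.051, ω₂=0.212
apply F[7]=+10.000 → step 8: x=-0.154, v=-0.731, θ₁=0.106, ω₁=0.776, θ₂=0.055, ω₂=0.172
apply F[8]=+10.000 → step 9: x=-0.166, v=-0.456, θ₁=0.119, ω₁=0.516, θ₂=0.058, ω₂=0.119
apply F[9]=+10.000 → step 10: x=-0.172, v=-0.192, θ₁=0.127, ω₁=0.272, θ₂=0.060, ω₂=0.057
apply F[10]=+10.000 → step 11: x=-0.174, v=0.067, θ₁=0.130, ω₁=0.038, θ₂=0.060, ω₂=-0.011
apply F[11]=+10.000 → step 12: x=-0.170, v=0.324, θ₁=0.128, ω₁=-0.196, θ₂=0.059, ω₂=-0.079
apply F[12]=+10.000 → step 13: x=-0.161, v=0.586, θ₁=0.122, ω₁=-0.435, θ₂=0.057, ω₂=-0.144
apply F[13]=+10.000 → step 14: x=-0.146, v=0.857, θ₁=0.111, ω₁=-0.688, θ₂=0.053, ω₂=-0.203
apply F[14]=+10.000 → step 15: x=-0.126, v=1.142, θ₁=0.094, ω₁=-0.963, θ₂=0.049, ω₂=-0.250
apply F[15]=+7.026 → step 16: x=-0.101, v=1.340, θ₁=0.073, ω₁=-1.151, θ₂=0.044, ω₂=-0.281
apply F[16]=-1.333 → step 17: x=-0.076, v=1.254, θ₁=0.051, ω₁=-1.041, θ₂=0.038, ω₂=-0.297
apply F[17]=-3.588 → step 18: x=-0.052, v=1.097, θ₁=0.032, ω₁=-0.861, θ₂=0.032, ω₂=-0.302
apply F[18]=-3.564 → step 19: x=-0.032, v=0.952, θ₁=0.017, ω₁=-0.698, θ₂=0.026, ω₂=-0.298
apply F[19]=-3.175 → step 20: x=-0.014, v=0.829, θ₁=0.004, ω₁=-0.566, θ₂=0.020, ω₂=-0.288
apply F[20]=-2.872 → step 21: x=0.002, v=0.726, θ₁=-0.006, ω₁=-0.457, θ₂=0.014, ω₂=-0.273
apply F[21]=-2.663 → step 22: x=0.015, v=0.636, θ₁=-0.014, ω₁=-0.366, θ₂=0.009, ω₂=-0.255
apply F[22]=-2.501 → step 23: x=0.027, v=0.558, θ₁=-0.021, ω₁=-0.290, θ₂=0.004, ω₂=-0.234
apply F[23]=-2.354 → step 24: x=0.038, v=0.489, θ₁=-0.026, ω₁=-0.225, θ₂=-0.000, ω₂=-0.213
apply F[24]=-2.214 → step 25: x=0.047, v=0.428, θ₁=-0.030, ω₁=-0.171, θ₂=-0.004, ω₂=-0.191
apply F[25]=-2.074 → step 26: x=0.055, v=0.375, θ₁=-0.033, ω₁=-0.125, θ₂=-0.008, ω₂=-0.170
apply F[26]=-1.936 → step 27: x=0.062, v=0.329, θ₁=-0.035, ω₁=-0.087, θ₂=-0.011, ω₂=-0.149
apply F[27]=-1.803 → step 28: x=0.068, v=0.289, θ₁=-0.036, ω₁=-0.056, θ₂=-0.014, ω₂=-0.129
apply F[28]=-1.677 → step 29: x=0.074, v=0.254, θ₁=-0.037, ω₁=-0.031, θ₂=-0.016, ω₂=-0.111
apply F[29]=-1.559 → step 30: x=0.078, v=0.224, θ₁=-0.038, ω₁=-0.011, θ₂=-0.018, ω₂=-0.094
apply F[30]=-1.450 → step 31: x=0.083, v=0.198, θ₁=-0.038, ω₁=0.006, θ₂=-0.020, ω₂=-0.078
apply F[31]=-1.350 → step 32: x=0.086, v=0.176, θ₁=-0.037, ω₁=0.018, θ₂=-0.022, ω₂=-0.064
apply F[32]=-1.259 → step 33: x=0.090, v=0.157, θ₁=-0.037, ω₁=0.028, θ₂=-0.023, ω₂=-0.051
apply F[33]=-1.177 → step 34: x=0.093, v=0.140, θ₁=-0.036, ω₁=0.035, θ₂=-0.024, ω₂=-0.040
apply F[34]=-1.101 → step 35: x=0.095, v=0.125, θ₁=-0.036, ω₁=0.041, θ₂=-0.024, ω₂=-0.029
apply F[35]=-1.034 → step 36: x=0.098, v=0.113, θ₁=-0.035, ω₁=0.045, θ₂=-0.025, ω₂=-0.020
Max |angle| over trajectory = 0.130 rad; bound = 0.204 → within bound.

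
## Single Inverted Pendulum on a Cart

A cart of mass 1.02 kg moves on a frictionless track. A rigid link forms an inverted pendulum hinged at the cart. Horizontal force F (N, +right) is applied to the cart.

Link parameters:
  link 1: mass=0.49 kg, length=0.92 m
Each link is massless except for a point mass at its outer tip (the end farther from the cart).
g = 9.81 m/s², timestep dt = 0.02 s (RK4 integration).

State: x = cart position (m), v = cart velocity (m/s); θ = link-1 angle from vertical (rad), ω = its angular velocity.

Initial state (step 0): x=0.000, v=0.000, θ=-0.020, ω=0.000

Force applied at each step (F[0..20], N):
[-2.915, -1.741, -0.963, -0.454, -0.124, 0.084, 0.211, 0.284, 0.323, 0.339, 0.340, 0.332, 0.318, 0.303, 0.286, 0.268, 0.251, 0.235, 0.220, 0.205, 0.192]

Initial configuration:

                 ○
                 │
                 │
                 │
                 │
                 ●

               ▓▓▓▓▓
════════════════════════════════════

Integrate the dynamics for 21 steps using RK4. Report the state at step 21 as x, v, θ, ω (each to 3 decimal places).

Answer: x=-0.030, v=-0.030, θ=0.004, ω=0.011

Derivation:
apply F[0]=-2.915 → step 1: x=-0.001, v=-0.055, θ=-0.019, ω=0.056
apply F[1]=-1.741 → step 2: x=-0.002, v=-0.088, θ=-0.018, ω=0.087
apply F[2]=-0.963 → step 3: x=-0.004, v=-0.105, θ=-0.016, ω=0.102
apply F[3]=-0.454 → step 4: x=-0.006, v=-0.112, θ=-0.014, ω=0.107
apply F[4]=-0.124 → step 5: x=-0.008, v=-0.114, θ=-0.012, ω=0.106
apply F[5]=+0.084 → step 6: x=-0.011, v=-0.111, θ=-0.010, ω=0.100
apply F[6]=+0.211 → step 7: x=-0.013, v=-0.106, θ=-0.008, ω=0.093
apply F[7]=+0.284 → step 8: x=-0.015, v=-0.100, θ=-0.006, ω=0.085
apply F[8]=+0.323 → step 9: x=-0.017, v=-0.093, θ=-0.005, ω=0.076
apply F[9]=+0.339 → step 10: x=-0.019, v=-0.086, θ=-0.003, ω=0.068
apply F[10]=+0.340 → step 11: x=-0.020, v=-0.079, θ=-0.002, ω=0.060
apply F[11]=+0.332 → step 12: x=-0.022, v=-0.072, θ=-0.001, ω=0.052
apply F[12]=+0.318 → step 13: x=-0.023, v=-0.066, θ=0.000, ω=0.046
apply F[13]=+0.303 → step 14: x=-0.024, v=-0.060, θ=0.001, ω=0.039
apply F[14]=+0.286 → step 15: x=-0.025, v=-0.055, θ=0.002, ω=0.034
apply F[15]=+0.268 → step 16: x=-0.027, v=-0.050, θ=0.002, ω=0.029
apply F[16]=+0.251 → step 17: x=-0.027, v=-0.045, θ=0.003, ω=0.024
apply F[17]=+0.235 → step 18: x=-0.028, v=-0.041, θ=0.003, ω=0.020
apply F[18]=+0.220 → step 19: x=-0.029, v=-0.037, θ=0.004, ω=0.017
apply F[19]=+0.205 → step 20: x=-0.030, v=-0.033, θ=0.004, ω=0.014
apply F[20]=+0.192 → step 21: x=-0.030, v=-0.030, θ=0.004, ω=0.011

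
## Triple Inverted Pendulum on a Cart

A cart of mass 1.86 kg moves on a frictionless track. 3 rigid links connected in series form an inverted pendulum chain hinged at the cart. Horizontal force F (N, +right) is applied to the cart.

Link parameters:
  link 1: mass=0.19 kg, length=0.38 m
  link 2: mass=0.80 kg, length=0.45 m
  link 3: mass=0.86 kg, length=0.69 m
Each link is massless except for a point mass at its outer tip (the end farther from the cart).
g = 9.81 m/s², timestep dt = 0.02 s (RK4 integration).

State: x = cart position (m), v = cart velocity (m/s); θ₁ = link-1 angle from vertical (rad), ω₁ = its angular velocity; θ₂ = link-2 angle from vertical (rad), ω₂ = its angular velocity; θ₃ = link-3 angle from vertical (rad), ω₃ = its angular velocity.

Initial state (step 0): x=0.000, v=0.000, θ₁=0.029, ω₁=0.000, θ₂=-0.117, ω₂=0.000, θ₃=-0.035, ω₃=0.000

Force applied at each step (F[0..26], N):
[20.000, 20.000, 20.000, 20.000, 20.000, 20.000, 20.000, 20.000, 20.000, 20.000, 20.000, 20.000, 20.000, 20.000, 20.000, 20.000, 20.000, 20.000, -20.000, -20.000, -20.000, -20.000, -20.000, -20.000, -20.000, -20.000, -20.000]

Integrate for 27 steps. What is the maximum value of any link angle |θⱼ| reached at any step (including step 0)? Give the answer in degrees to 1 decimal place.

apply F[0]=+20.000 → step 1: x=0.002, v=0.210, θ₁=0.029, ω₁=0.025, θ₂=-0.123, ω₂=-0.570, θ₃=-0.035, ω₃=0.042
apply F[1]=+20.000 → step 2: x=0.008, v=0.421, θ₁=0.030, ω₁=0.060, θ₂=-0.140, ω₂=-1.155, θ₃=-0.033, ω₃=0.087
apply F[2]=+20.000 → step 3: x=0.019, v=0.631, θ₁=0.032, ω₁=0.099, θ₂=-0.169, ω₂=-1.756, θ₃=-0.031, ω₃=0.137
apply F[3]=+20.000 → step 4: x=0.034, v=0.842, θ₁=0.034, ω₁=0.115, θ₂=-0.210, ω₂=-2.352, θ₃=-0.028, ω₃=0.189
apply F[4]=+20.000 → step 5: x=0.053, v=1.054, θ₁=0.036, ω₁=0.063, θ₂=-0.263, ω₂=-2.908, θ₃=-0.024, ω₃=0.239
apply F[5]=+20.000 → step 6: x=0.076, v=1.267, θ₁=0.036, ω₁=-0.096, θ₂=-0.326, ω₂=-3.391, θ₃=-0.018, ω₃=0.280
apply F[6]=+20.000 → step 7: x=0.103, v=1.481, θ₁=0.031, ω₁=-0.383, θ₂=-0.398, ω₂=-3.786, θ₃=-0.012, ω₃=0.310
apply F[7]=+20.000 → step 8: x=0.135, v=1.695, θ₁=0.019, ω₁=-0.803, θ₂=-0.477, ω₂=-4.094, θ₃=-0.006, ω₃=0.325
apply F[8]=+20.000 → step 9: x=0.171, v=1.910, θ₁=-0.002, ω₁=-1.352, θ₂=-0.561, ω₂=-4.314, θ₃=0.001, ω₃=0.327
apply F[9]=+20.000 → step 10: x=0.211, v=2.125, θ₁=-0.035, ω₁=-2.027, θ₂=-0.649, ω₂=-4.445, θ₃=0.007, ω₃=0.313
apply F[10]=+20.000 → step 11: x=0.256, v=2.340, θ₁=-0.084, ω₁=-2.828, θ₂=-0.738, ω₂=-4.468, θ₃=0.013, ω₃=0.284
apply F[11]=+20.000 → step 12: x=0.305, v=2.554, θ₁=-0.149, ω₁=-3.760, θ₂=-0.827, ω₂=-4.355, θ₃=0.018, ω₃=0.237
apply F[12]=+20.000 → step 13: x=0.358, v=2.766, θ₁=-0.235, ω₁=-4.832, θ₂=-0.911, ω₂=-4.056, θ₃=0.022, ω₃=0.167
apply F[13]=+20.000 → step 14: x=0.416, v=2.970, θ₁=-0.344, ω₁=-6.069, θ₂=-0.987, ω₂=-3.497, θ₃=0.025, ω₃=0.065
apply F[14]=+20.000 → step 15: x=0.477, v=3.156, θ₁=-0.479, ω₁=-7.533, θ₂=-1.049, ω₂=-2.564, θ₃=0.025, ω₃=-0.095
apply F[15]=+20.000 → step 16: x=0.542, v=3.300, θ₁=-0.647, ω₁=-9.343, θ₂=-1.086, ω₂=-1.079, θ₃=0.020, ω₃=-0.389
apply F[16]=+20.000 → step 17: x=0.608, v=3.327, θ₁=-0.856, ω₁=-11.513, θ₂=-1.087, ω₂=1.070, θ₃=0.007, ω₃=-1.030
apply F[17]=+20.000 → step 18: x=0.673, v=3.126, θ₁=-1.101, ω₁=-12.557, θ₂=-1.047, ω₂=2.514, θ₃=-0.025, ω₃=-2.255
apply F[18]=-20.000 → step 19: x=0.730, v=2.618, θ₁=-1.341, ω₁=-11.335, θ₂=-1.003, ω₂=1.671, θ₃=-0.079, ω₃=-2.988
apply F[19]=-20.000 → step 20: x=0.779, v=2.237, θ₁=-1.556, ω₁=-10.263, θ₂=-0.983, ω₂=0.395, θ₃=-0.142, ω₃=-3.331
apply F[20]=-20.000 → step 21: x=0.820, v=1.918, θ₁=-1.755, ω₁=-9.661, θ₂=-0.987, ω₂=-0.775, θ₃=-0.211, ω₃=-3.513
apply F[21]=-20.000 → step 22: x=0.856, v=1.624, θ₁=-1.944, ω₁=-9.338, θ₂=-1.014, ω₂=-1.900, θ₃=-0.282, ω₃=-3.636
apply F[22]=-20.000 → step 23: x=0.885, v=1.343, θ₁=-2.129, ω₁=-9.143, θ₂=-1.063, ω₂=-3.055, θ₃=-0.356, ω₃=-3.737
apply F[23]=-20.000 → step 24: x=0.909, v=1.070, θ₁=-2.310, ω₁=-8.952, θ₂=-1.136, ω₂=-4.275, θ₃=-0.432, ω₃=-3.834
apply F[24]=-20.000 → step 25: x=0.928, v=0.805, θ₁=-2.486, ω₁=-8.650, θ₂=-1.234, ω₂=-5.554, θ₃=-0.510, ω₃=-3.941
apply F[25]=-20.000 → step 26: x=0.942, v=0.550, θ₁=-2.654, ω₁=-8.114, θ₂=-1.358, ω₂=-6.844, θ₃=-0.590, ω₃=-4.068
apply F[26]=-20.000 → step 27: x=0.950, v=0.306, θ₁=-2.808, ω₁=-7.233, θ₂=-1.508, ω₂=-8.079, θ₃=-0.673, ω₃=-4.231
Max |angle| over trajectory = 2.808 rad = 160.9°.

Answer: 160.9°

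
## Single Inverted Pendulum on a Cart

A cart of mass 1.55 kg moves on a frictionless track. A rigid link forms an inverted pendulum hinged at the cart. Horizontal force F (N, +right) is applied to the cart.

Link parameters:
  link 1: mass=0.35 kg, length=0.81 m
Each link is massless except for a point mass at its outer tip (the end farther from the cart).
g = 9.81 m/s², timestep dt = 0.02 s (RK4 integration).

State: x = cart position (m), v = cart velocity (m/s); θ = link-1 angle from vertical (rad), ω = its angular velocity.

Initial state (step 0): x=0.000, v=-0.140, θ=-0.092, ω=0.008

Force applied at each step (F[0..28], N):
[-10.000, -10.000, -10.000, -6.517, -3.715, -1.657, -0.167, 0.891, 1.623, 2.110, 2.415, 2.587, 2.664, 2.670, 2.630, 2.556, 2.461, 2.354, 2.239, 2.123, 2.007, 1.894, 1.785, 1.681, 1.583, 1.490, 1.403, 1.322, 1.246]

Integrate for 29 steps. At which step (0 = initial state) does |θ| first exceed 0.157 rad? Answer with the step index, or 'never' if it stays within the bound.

Answer: never

Derivation:
apply F[0]=-10.000 → step 1: x=-0.004, v=-0.265, θ=-0.091, ω=0.139
apply F[1]=-10.000 → step 2: x=-0.011, v=-0.390, θ=-0.086, ω=0.271
apply F[2]=-10.000 → step 3: x=-0.020, v=-0.515, θ=-0.080, ω=0.405
apply F[3]=-6.517 → step 4: x=-0.031, v=-0.596, θ=-0.071, ω=0.486
apply F[4]=-3.715 → step 5: x=-0.043, v=-0.641, θ=-0.061, ω=0.526
apply F[5]=-1.657 → step 6: x=-0.056, v=-0.660, θ=-0.050, ω=0.536
apply F[6]=-0.167 → step 7: x=-0.069, v=-0.660, θ=-0.039, ω=0.525
apply F[7]=+0.891 → step 8: x=-0.082, v=-0.647, θ=-0.029, ω=0.501
apply F[8]=+1.623 → step 9: x=-0.095, v=-0.625, θ=-0.019, ω=0.468
apply F[9]=+2.110 → step 10: x=-0.107, v=-0.597, θ=-0.010, ω=0.430
apply F[10]=+2.415 → step 11: x=-0.119, v=-0.566, θ=-0.002, ω=0.390
apply F[11]=+2.587 → step 12: x=-0.130, v=-0.532, θ=0.005, ω=0.349
apply F[12]=+2.664 → step 13: x=-0.140, v=-0.498, θ=0.012, ω=0.309
apply F[13]=+2.670 → step 14: x=-0.150, v=-0.464, θ=0.017, ω=0.271
apply F[14]=+2.630 → step 15: x=-0.159, v=-0.431, θ=0.023, ω=0.235
apply F[15]=+2.556 → step 16: x=-0.167, v=-0.400, θ=0.027, ω=0.202
apply F[16]=+2.461 → step 17: x=-0.175, v=-0.369, θ=0.031, ω=0.171
apply F[17]=+2.354 → step 18: x=-0.182, v=-0.340, θ=0.034, ω=0.143
apply F[18]=+2.239 → step 19: x=-0.188, v=-0.313, θ=0.036, ω=0.118
apply F[19]=+2.123 → step 20: x=-0.194, v=-0.287, θ=0.039, ω=0.095
apply F[20]=+2.007 → step 21: x=-0.200, v=-0.263, θ=0.040, ω=0.075
apply F[21]=+1.894 → step 22: x=-0.205, v=-0.240, θ=0.042, ω=0.057
apply F[22]=+1.785 → step 23: x=-0.210, v=-0.219, θ=0.043, ω=0.041
apply F[23]=+1.681 → step 24: x=-0.214, v=-0.199, θ=0.043, ω=0.027
apply F[24]=+1.583 → step 25: x=-0.218, v=-0.181, θ=0.044, ω=0.015
apply F[25]=+1.490 → step 26: x=-0.221, v=-0.164, θ=0.044, ω=0.004
apply F[26]=+1.403 → step 27: x=-0.224, v=-0.147, θ=0.044, ω=-0.005
apply F[27]=+1.322 → step 28: x=-0.227, v=-0.132, θ=0.044, ω=-0.013
apply F[28]=+1.246 → step 29: x=-0.229, v=-0.118, θ=0.043, ω=-0.020
max |θ| = 0.092 ≤ 0.157 over all 30 states.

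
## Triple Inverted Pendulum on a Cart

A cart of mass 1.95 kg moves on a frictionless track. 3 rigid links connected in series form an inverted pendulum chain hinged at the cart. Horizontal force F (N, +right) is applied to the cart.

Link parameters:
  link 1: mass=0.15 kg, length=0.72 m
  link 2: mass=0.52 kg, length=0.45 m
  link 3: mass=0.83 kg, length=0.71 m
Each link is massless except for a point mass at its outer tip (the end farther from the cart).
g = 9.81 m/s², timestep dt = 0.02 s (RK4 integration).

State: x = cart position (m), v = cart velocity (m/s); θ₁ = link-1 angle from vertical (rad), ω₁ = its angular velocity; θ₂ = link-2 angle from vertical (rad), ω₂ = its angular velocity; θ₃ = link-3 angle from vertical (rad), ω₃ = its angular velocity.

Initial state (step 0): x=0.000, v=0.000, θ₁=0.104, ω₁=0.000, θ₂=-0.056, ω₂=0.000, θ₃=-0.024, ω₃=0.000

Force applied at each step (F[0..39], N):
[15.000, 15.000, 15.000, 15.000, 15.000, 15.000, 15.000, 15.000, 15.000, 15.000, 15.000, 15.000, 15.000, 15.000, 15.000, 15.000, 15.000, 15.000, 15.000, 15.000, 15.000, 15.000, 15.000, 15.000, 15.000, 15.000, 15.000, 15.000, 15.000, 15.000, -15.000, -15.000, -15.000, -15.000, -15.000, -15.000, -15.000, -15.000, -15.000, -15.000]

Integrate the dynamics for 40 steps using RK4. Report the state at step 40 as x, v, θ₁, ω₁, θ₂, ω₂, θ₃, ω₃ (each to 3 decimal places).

Answer: x=1.563, v=0.244, θ₁=-3.019, ω₁=-1.265, θ₂=-1.369, ω₂=-7.752, θ₃=-2.389, ω₃=-10.999

Derivation:
apply F[0]=+15.000 → step 1: x=0.001, v=0.140, θ₁=0.106, ω₁=0.171, θ₂=-0.062, ω₂=-0.626, θ₃=-0.024, ω₃=0.021
apply F[1]=+15.000 → step 2: x=0.006, v=0.281, θ₁=0.111, ω₁=0.346, θ₂=-0.081, ω₂=-1.270, θ₃=-0.023, ω₃=0.047
apply F[2]=+15.000 → step 3: x=0.013, v=0.423, θ₁=0.120, ω₁=0.517, θ₂=-0.113, ω₂=-1.926, θ₃=-0.022, ω₃=0.081
apply F[3]=+15.000 → step 4: x=0.023, v=0.567, θ₁=0.131, ω₁=0.660, θ₂=-0.158, ω₂=-2.557, θ₃=-0.020, ω₃=0.121
apply F[4]=+15.000 → step 5: x=0.035, v=0.713, θ₁=0.146, ω₁=0.747, θ₂=-0.215, ω₂=-3.119, θ₃=-0.017, ω₃=0.159
apply F[5]=+15.000 → step 6: x=0.051, v=0.861, θ₁=0.161, ω₁=0.763, θ₂=-0.282, ω₂=-3.590, θ₃=-0.014, ω₃=0.189
apply F[6]=+15.000 → step 7: x=0.070, v=1.010, θ₁=0.176, ω₁=0.710, θ₂=-0.358, ω₂=-3.977, θ₃=-0.010, ω₃=0.209
apply F[7]=+15.000 → step 8: x=0.091, v=1.160, θ₁=0.189, ω₁=0.596, θ₂=-0.441, ω₂=-4.301, θ₃=-0.005, ω₃=0.217
apply F[8]=+15.000 → step 9: x=0.116, v=1.311, θ₁=0.199, ω₁=0.429, θ₂=-0.530, ω₂=-4.585, θ₃=-0.001, ω₃=0.214
apply F[9]=+15.000 → step 10: x=0.144, v=1.462, θ₁=0.206, ω₁=0.214, θ₂=-0.624, ω₂=-4.845, θ₃=0.003, ω₃=0.200
apply F[10]=+15.000 → step 11: x=0.175, v=1.614, θ₁=0.207, ω₁=-0.047, θ₂=-0.724, ω₂=-5.094, θ₃=0.007, ω₃=0.173
apply F[11]=+15.000 → step 12: x=0.208, v=1.765, θ₁=0.203, ω₁=-0.355, θ₂=-0.828, ω₂=-5.338, θ₃=0.010, ω₃=0.134
apply F[12]=+15.000 → step 13: x=0.245, v=1.917, θ₁=0.193, ω₁=-0.711, θ₂=-0.937, ω₂=-5.581, θ₃=0.012, ω₃=0.082
apply F[13]=+15.000 → step 14: x=0.285, v=2.069, θ₁=0.175, ω₁=-1.118, θ₂=-1.051, ω₂=-5.822, θ₃=0.013, ω₃=0.015
apply F[14]=+15.000 → step 15: x=0.328, v=2.221, θ₁=0.148, ω₁=-1.580, θ₂=-1.170, ω₂=-6.056, θ₃=0.013, ω₃=-0.067
apply F[15]=+15.000 → step 16: x=0.374, v=2.374, θ₁=0.111, ω₁=-2.095, θ₂=-1.293, ω₂=-6.273, θ₃=0.010, ω₃=-0.164
apply F[16]=+15.000 → step 17: x=0.423, v=2.527, θ₁=0.064, ω₁=-2.663, θ₂=-1.421, ω₂=-6.455, θ₃=0.006, ω₃=-0.273
apply F[17]=+15.000 → step 18: x=0.475, v=2.681, θ₁=0.004, ω₁=-3.276, θ₂=-1.551, ω₂=-6.575, θ₃=-0.001, ω₃=-0.393
apply F[18]=+15.000 → step 19: x=0.530, v=2.834, θ₁=-0.068, ω₁=-3.919, θ₂=-1.683, ω₂=-6.597, θ₃=-0.010, ω₃=-0.516
apply F[19]=+15.000 → step 20: x=0.588, v=2.988, θ₁=-0.153, ω₁=-4.572, θ₂=-1.814, ω₂=-6.473, θ₃=-0.021, ω₃=-0.635
apply F[20]=+15.000 → step 21: x=0.650, v=3.139, θ₁=-0.250, ω₁=-5.204, θ₂=-1.940, ω₂=-6.151, θ₃=-0.035, ω₃=-0.740
apply F[21]=+15.000 → step 22: x=0.714, v=3.287, θ₁=-0.360, ω₁=-5.783, θ₂=-2.058, ω₂=-5.584, θ₃=-0.051, ω₃=-0.822
apply F[22]=+15.000 → step 23: x=0.781, v=3.429, θ₁=-0.481, ω₁=-6.287, θ₂=-2.162, ω₂=-4.746, θ₃=-0.068, ω₃=-0.878
apply F[23]=+15.000 → step 24: x=0.851, v=3.562, θ₁=-0.611, ω₁=-6.712, θ₂=-2.246, ω₂=-3.635, θ₃=-0.086, ω₃=-0.909
apply F[24]=+15.000 → step 25: x=0.924, v=3.687, θ₁=-0.749, ω₁=-7.086, θ₂=-2.306, ω₂=-2.276, θ₃=-0.104, ω₃=-0.926
apply F[25]=+15.000 → step 26: x=0.998, v=3.800, θ₁=-0.895, ω₁=-7.470, θ₂=-2.336, ω₂=-0.688, θ₃=-0.123, ω₃=-0.944
apply F[26]=+15.000 → step 27: x=1.076, v=3.899, θ₁=-1.049, ω₁=-7.965, θ₂=-2.332, ω₂=1.161, θ₃=-0.142, ω₃=-0.991
apply F[27]=+15.000 → step 28: x=1.154, v=3.974, θ₁=-1.215, ω₁=-8.752, θ₂=-2.287, ω₂=3.433, θ₃=-0.163, ω₃=-1.123
apply F[28]=+15.000 → step 29: x=1.234, v=3.986, θ₁=-1.403, ω₁=-10.220, θ₂=-2.188, ω₂=6.640, θ₃=-0.188, ω₃=-1.517
apply F[29]=+15.000 → step 30: x=1.312, v=3.748, θ₁=-1.635, ω₁=-13.308, θ₂=-2.006, ω₂=12.116, θ₃=-0.230, ω₃=-3.067
apply F[30]=-15.000 → step 31: x=1.376, v=2.540, θ₁=-1.930, ω₁=-15.035, θ₂=-1.719, ω₂=14.730, θ₃=-0.337, ω₃=-8.018
apply F[31]=-15.000 → step 32: x=1.418, v=1.788, θ₁=-2.195, ω₁=-11.438, θ₂=-1.479, ω₂=9.361, θ₃=-0.532, ω₃=-10.854
apply F[32]=-15.000 → step 33: x=1.450, v=1.453, θ₁=-2.397, ω₁=-8.980, θ₂=-1.326, ω₂=6.271, θ₃=-0.758, ω₃=-11.642
apply F[33]=-15.000 → step 34: x=1.477, v=1.225, θ₁=-2.558, ω₁=-7.200, θ₂=-1.221, ω₂=4.317, θ₃=-0.995, ω₃=-11.912
apply F[34]=-15.000 → step 35: x=1.499, v=1.038, θ₁=-2.687, ω₁=-5.747, θ₂=-1.151, ω₂=2.670, θ₃=-1.233, ω₃=-11.952
apply F[35]=-15.000 → step 36: x=1.518, v=0.870, θ₁=-2.790, ω₁=-4.554, θ₂=-1.115, ω₂=0.966, θ₃=-1.472, ω₃=-11.856
apply F[36]=-15.000 → step 37: x=1.534, v=0.711, θ₁=-2.871, ω₁=-3.605, θ₂=-1.114, ω₂=-0.947, θ₃=-1.707, ω₃=-11.689
apply F[37]=-15.000 → step 38: x=1.547, v=0.554, θ₁=-2.935, ω₁=-2.833, θ₂=-1.154, ω₂=-3.078, θ₃=-1.939, ω₃=-11.490
apply F[38]=-15.000 → step 39: x=1.556, v=0.399, θ₁=-2.985, ω₁=-2.108, θ₂=-1.238, ω₂=-5.365, θ₃=-2.167, ω₃=-11.267
apply F[39]=-15.000 → step 40: x=1.563, v=0.244, θ₁=-3.019, ω₁=-1.265, θ₂=-1.369, ω₂=-7.752, θ₃=-2.389, ω₃=-10.999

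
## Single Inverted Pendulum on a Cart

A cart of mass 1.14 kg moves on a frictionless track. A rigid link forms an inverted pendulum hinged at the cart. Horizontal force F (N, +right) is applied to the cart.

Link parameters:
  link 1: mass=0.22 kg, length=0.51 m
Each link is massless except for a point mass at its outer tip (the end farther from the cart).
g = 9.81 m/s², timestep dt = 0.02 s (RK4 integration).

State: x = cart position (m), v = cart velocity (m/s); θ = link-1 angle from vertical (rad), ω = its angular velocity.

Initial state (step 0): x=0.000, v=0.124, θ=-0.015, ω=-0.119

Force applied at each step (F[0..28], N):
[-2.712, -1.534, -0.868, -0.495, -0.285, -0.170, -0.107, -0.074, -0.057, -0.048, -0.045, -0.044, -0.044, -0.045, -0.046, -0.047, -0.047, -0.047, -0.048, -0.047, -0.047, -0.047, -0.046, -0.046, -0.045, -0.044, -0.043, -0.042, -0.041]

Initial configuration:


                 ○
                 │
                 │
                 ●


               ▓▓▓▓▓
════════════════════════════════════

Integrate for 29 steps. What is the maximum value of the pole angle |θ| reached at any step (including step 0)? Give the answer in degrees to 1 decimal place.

apply F[0]=-2.712 → step 1: x=0.002, v=0.077, θ=-0.017, ω=-0.033
apply F[1]=-1.534 → step 2: x=0.003, v=0.051, θ=-0.017, ω=0.012
apply F[2]=-0.868 → step 3: x=0.004, v=0.036, θ=-0.016, ω=0.034
apply F[3]=-0.495 → step 4: x=0.005, v=0.028, θ=-0.015, ω=0.044
apply F[4]=-0.285 → step 5: x=0.005, v=0.024, θ=-0.015, ω=0.047
apply F[5]=-0.170 → step 6: x=0.006, v=0.021, θ=-0.014, ω=0.046
apply F[6]=-0.107 → step 7: x=0.006, v=0.020, θ=-0.013, ω=0.044
apply F[7]=-0.074 → step 8: x=0.007, v=0.019, θ=-0.012, ω=0.041
apply F[8]=-0.057 → step 9: x=0.007, v=0.018, θ=-0.011, ω=0.038
apply F[9]=-0.048 → step 10: x=0.007, v=0.018, θ=-0.010, ω=0.034
apply F[10]=-0.045 → step 11: x=0.008, v=0.018, θ=-0.010, ω=0.031
apply F[11]=-0.044 → step 12: x=0.008, v=0.017, θ=-0.009, ω=0.028
apply F[12]=-0.044 → step 13: x=0.008, v=0.017, θ=-0.009, ω=0.026
apply F[13]=-0.045 → step 14: x=0.009, v=0.016, θ=-0.008, ω=0.024
apply F[14]=-0.046 → step 15: x=0.009, v=0.016, θ=-0.008, ω=0.022
apply F[15]=-0.047 → step 16: x=0.009, v=0.015, θ=-0.007, ω=0.020
apply F[16]=-0.047 → step 17: x=0.010, v=0.015, θ=-0.007, ω=0.018
apply F[17]=-0.047 → step 18: x=0.010, v=0.014, θ=-0.007, ω=0.017
apply F[18]=-0.048 → step 19: x=0.010, v=0.013, θ=-0.006, ω=0.015
apply F[19]=-0.047 → step 20: x=0.010, v=0.013, θ=-0.006, ω=0.014
apply F[20]=-0.047 → step 21: x=0.011, v=0.012, θ=-0.006, ω=0.013
apply F[21]=-0.047 → step 22: x=0.011, v=0.012, θ=-0.005, ω=0.012
apply F[22]=-0.046 → step 23: x=0.011, v=0.011, θ=-0.005, ω=0.012
apply F[23]=-0.046 → step 24: x=0.011, v=0.010, θ=-0.005, ω=0.011
apply F[24]=-0.045 → step 25: x=0.012, v=0.010, θ=-0.005, ω=0.010
apply F[25]=-0.044 → step 26: x=0.012, v=0.009, θ=-0.004, ω=0.010
apply F[26]=-0.043 → step 27: x=0.012, v=0.009, θ=-0.004, ω=0.009
apply F[27]=-0.042 → step 28: x=0.012, v=0.008, θ=-0.004, ω=0.009
apply F[28]=-0.041 → step 29: x=0.012, v=0.007, θ=-0.004, ω=0.008
Max |angle| over trajectory = 0.017 rad = 1.0°.

Answer: 1.0°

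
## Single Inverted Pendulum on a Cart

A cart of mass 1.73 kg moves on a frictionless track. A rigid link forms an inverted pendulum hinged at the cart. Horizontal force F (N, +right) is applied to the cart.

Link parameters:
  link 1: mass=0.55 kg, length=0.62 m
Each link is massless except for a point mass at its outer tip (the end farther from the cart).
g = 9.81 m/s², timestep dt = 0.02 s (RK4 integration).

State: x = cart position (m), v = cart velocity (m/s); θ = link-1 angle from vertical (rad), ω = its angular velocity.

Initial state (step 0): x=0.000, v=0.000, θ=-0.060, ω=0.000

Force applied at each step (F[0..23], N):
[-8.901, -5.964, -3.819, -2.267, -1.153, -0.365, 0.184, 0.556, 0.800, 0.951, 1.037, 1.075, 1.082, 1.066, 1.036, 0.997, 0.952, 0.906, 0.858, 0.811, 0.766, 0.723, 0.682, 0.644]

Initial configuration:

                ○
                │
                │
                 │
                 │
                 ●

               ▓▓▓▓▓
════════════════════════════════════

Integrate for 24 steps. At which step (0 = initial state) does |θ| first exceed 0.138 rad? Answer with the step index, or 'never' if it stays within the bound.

Answer: never

Derivation:
apply F[0]=-8.901 → step 1: x=-0.001, v=-0.099, θ=-0.059, ω=0.141
apply F[1]=-5.964 → step 2: x=-0.004, v=-0.164, θ=-0.055, ω=0.228
apply F[2]=-3.819 → step 3: x=-0.007, v=-0.205, θ=-0.050, ω=0.277
apply F[3]=-2.267 → step 4: x=-0.012, v=-0.229, θ=-0.044, ω=0.300
apply F[4]=-1.153 → step 5: x=-0.016, v=-0.239, θ=-0.038, ω=0.304
apply F[5]=-0.365 → step 6: x=-0.021, v=-0.241, θ=-0.032, ω=0.296
apply F[6]=+0.184 → step 7: x=-0.026, v=-0.237, θ=-0.026, ω=0.281
apply F[7]=+0.556 → step 8: x=-0.031, v=-0.230, θ=-0.021, ω=0.261
apply F[8]=+0.800 → step 9: x=-0.035, v=-0.219, θ=-0.016, ω=0.238
apply F[9]=+0.951 → step 10: x=-0.039, v=-0.207, θ=-0.011, ω=0.215
apply F[10]=+1.037 → step 11: x=-0.043, v=-0.195, θ=-0.007, ω=0.191
apply F[11]=+1.075 → step 12: x=-0.047, v=-0.182, θ=-0.004, ω=0.169
apply F[12]=+1.082 → step 13: x=-0.051, v=-0.169, θ=-0.001, ω=0.148
apply F[13]=+1.066 → step 14: x=-0.054, v=-0.157, θ=0.002, ω=0.129
apply F[14]=+1.036 → step 15: x=-0.057, v=-0.145, θ=0.005, ω=0.111
apply F[15]=+0.997 → step 16: x=-0.060, v=-0.134, θ=0.007, ω=0.094
apply F[16]=+0.952 → step 17: x=-0.062, v=-0.124, θ=0.008, ω=0.080
apply F[17]=+0.906 → step 18: x=-0.065, v=-0.114, θ=0.010, ω=0.067
apply F[18]=+0.858 → step 19: x=-0.067, v=-0.104, θ=0.011, ω=0.055
apply F[19]=+0.811 → step 20: x=-0.069, v=-0.096, θ=0.012, ω=0.045
apply F[20]=+0.766 → step 21: x=-0.071, v=-0.088, θ=0.013, ω=0.036
apply F[21]=+0.723 → step 22: x=-0.072, v=-0.080, θ=0.014, ω=0.028
apply F[22]=+0.682 → step 23: x=-0.074, v=-0.073, θ=0.014, ω=0.021
apply F[23]=+0.644 → step 24: x=-0.075, v=-0.067, θ=0.014, ω=0.015
max |θ| = 0.060 ≤ 0.138 over all 25 states.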